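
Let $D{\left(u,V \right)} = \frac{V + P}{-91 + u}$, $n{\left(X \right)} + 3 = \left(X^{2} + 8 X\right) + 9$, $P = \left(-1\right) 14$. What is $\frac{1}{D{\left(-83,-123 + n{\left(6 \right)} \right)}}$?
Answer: $\frac{174}{47} \approx 3.7021$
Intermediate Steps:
$P = -14$
$n{\left(X \right)} = 6 + X^{2} + 8 X$ ($n{\left(X \right)} = -3 + \left(\left(X^{2} + 8 X\right) + 9\right) = -3 + \left(9 + X^{2} + 8 X\right) = 6 + X^{2} + 8 X$)
$D{\left(u,V \right)} = \frac{-14 + V}{-91 + u}$ ($D{\left(u,V \right)} = \frac{V - 14}{-91 + u} = \frac{-14 + V}{-91 + u}$)
$\frac{1}{D{\left(-83,-123 + n{\left(6 \right)} \right)}} = \frac{1}{\frac{1}{-91 - 83} \left(-14 + \left(-123 + \left(6 + 6^{2} + 8 \cdot 6\right)\right)\right)} = \frac{1}{\frac{1}{-174} \left(-14 + \left(-123 + \left(6 + 36 + 48\right)\right)\right)} = \frac{1}{\left(- \frac{1}{174}\right) \left(-14 + \left(-123 + 90\right)\right)} = \frac{1}{\left(- \frac{1}{174}\right) \left(-14 - 33\right)} = \frac{1}{\left(- \frac{1}{174}\right) \left(-47\right)} = \frac{1}{\frac{47}{174}} = \frac{174}{47}$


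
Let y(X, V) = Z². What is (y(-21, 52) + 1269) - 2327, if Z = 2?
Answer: -1054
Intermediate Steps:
y(X, V) = 4 (y(X, V) = 2² = 4)
(y(-21, 52) + 1269) - 2327 = (4 + 1269) - 2327 = 1273 - 2327 = -1054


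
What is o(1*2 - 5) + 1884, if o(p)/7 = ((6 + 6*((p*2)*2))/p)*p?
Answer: 1422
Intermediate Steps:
o(p) = 42 + 168*p (o(p) = 7*(((6 + 6*((p*2)*2))/p)*p) = 7*(((6 + 6*((2*p)*2))/p)*p) = 7*(((6 + 6*(4*p))/p)*p) = 7*(((6 + 24*p)/p)*p) = 7*(6 + 24*p) = 42 + 168*p)
o(1*2 - 5) + 1884 = (42 + 168*(1*2 - 5)) + 1884 = (42 + 168*(2 - 5)) + 1884 = (42 + 168*(-3)) + 1884 = (42 - 504) + 1884 = -462 + 1884 = 1422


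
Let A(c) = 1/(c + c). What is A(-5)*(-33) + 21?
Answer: 243/10 ≈ 24.300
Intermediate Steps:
A(c) = 1/(2*c)
A(-5)*(-33) + 21 = ((½)/(-5))*(-33) + 21 = ((½)*(-⅕))*(-33) + 21 = -⅒*(-33) + 21 = 33/10 + 21 = 243/10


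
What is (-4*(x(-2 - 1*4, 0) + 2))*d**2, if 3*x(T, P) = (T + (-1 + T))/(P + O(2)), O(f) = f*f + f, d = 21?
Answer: -2254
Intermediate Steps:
O(f) = f + f**2 (O(f) = f**2 + f = f + f**2)
x(T, P) = (-1 + 2*T)/(3*(6 + P)) (x(T, P) = ((T + (-1 + T))/(P + 2*(1 + 2)))/3 = ((-1 + 2*T)/(P + 2*3))/3 = ((-1 + 2*T)/(P + 6))/3 = ((-1 + 2*T)/(6 + P))/3 = (-1 + 2*T)/(3*(6 + P)))
(-4*(x(-2 - 1*4, 0) + 2))*d**2 = -4*((-1 + 2*(-2 - 1*4))/(3*(6 + 0)) + 2)*21**2 = -4*((1/3)*(-1 + 2*(-2 - 4))/6 + 2)*441 = -4*((1/3)*(1/6)*(-1 + 2*(-6)) + 2)*441 = -4*((1/3)*(1/6)*(-1 - 12) + 2)*441 = -4*((1/3)*(1/6)*(-13) + 2)*441 = -4*(-13/18 + 2)*441 = -4*23/18*441 = -46/9*441 = -2254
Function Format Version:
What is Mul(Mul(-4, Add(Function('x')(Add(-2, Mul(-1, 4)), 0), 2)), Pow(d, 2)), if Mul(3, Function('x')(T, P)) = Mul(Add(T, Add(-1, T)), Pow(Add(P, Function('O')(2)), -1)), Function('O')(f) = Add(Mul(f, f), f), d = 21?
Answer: -2254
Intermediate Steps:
Function('O')(f) = Add(f, Pow(f, 2)) (Function('O')(f) = Add(Pow(f, 2), f) = Add(f, Pow(f, 2)))
Function('x')(T, P) = Mul(Rational(1, 3), Pow(Add(6, P), -1), Add(-1, Mul(2, T))) (Function('x')(T, P) = Mul(Rational(1, 3), Mul(Add(T, Add(-1, T)), Pow(Add(P, Mul(2, Add(1, 2))), -1))) = Mul(Rational(1, 3), Mul(Add(-1, Mul(2, T)), Pow(Add(P, Mul(2, 3)), -1))) = Mul(Rational(1, 3), Mul(Add(-1, Mul(2, T)), Pow(Add(P, 6), -1))) = Mul(Rational(1, 3), Mul(Add(-1, Mul(2, T)), Pow(Add(6, P), -1))) = Mul(Rational(1, 3), Mul(Pow(Add(6, P), -1), Add(-1, Mul(2, T)))) = Mul(Rational(1, 3), Pow(Add(6, P), -1), Add(-1, Mul(2, T))))
Mul(Mul(-4, Add(Function('x')(Add(-2, Mul(-1, 4)), 0), 2)), Pow(d, 2)) = Mul(Mul(-4, Add(Mul(Rational(1, 3), Pow(Add(6, 0), -1), Add(-1, Mul(2, Add(-2, Mul(-1, 4))))), 2)), Pow(21, 2)) = Mul(Mul(-4, Add(Mul(Rational(1, 3), Pow(6, -1), Add(-1, Mul(2, Add(-2, -4)))), 2)), 441) = Mul(Mul(-4, Add(Mul(Rational(1, 3), Rational(1, 6), Add(-1, Mul(2, -6))), 2)), 441) = Mul(Mul(-4, Add(Mul(Rational(1, 3), Rational(1, 6), Add(-1, -12)), 2)), 441) = Mul(Mul(-4, Add(Mul(Rational(1, 3), Rational(1, 6), -13), 2)), 441) = Mul(Mul(-4, Add(Rational(-13, 18), 2)), 441) = Mul(Mul(-4, Rational(23, 18)), 441) = Mul(Rational(-46, 9), 441) = -2254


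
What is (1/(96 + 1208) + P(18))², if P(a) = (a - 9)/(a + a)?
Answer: 106929/1700416 ≈ 0.062884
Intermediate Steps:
P(a) = (-9 + a)/(2*a) (P(a) = (-9 + a)/((2*a)) = (-9 + a)*(1/(2*a)) = (-9 + a)/(2*a))
(1/(96 + 1208) + P(18))² = (1/(96 + 1208) + (½)*(-9 + 18)/18)² = (1/1304 + (½)*(1/18)*9)² = (1/1304 + ¼)² = (327/1304)² = 106929/1700416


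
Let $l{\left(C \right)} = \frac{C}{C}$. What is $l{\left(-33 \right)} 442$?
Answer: $442$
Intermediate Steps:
$l{\left(C \right)} = 1$
$l{\left(-33 \right)} 442 = 1 \cdot 442 = 442$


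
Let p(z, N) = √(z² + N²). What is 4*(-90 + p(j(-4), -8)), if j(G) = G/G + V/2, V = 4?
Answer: -360 + 4*√73 ≈ -325.82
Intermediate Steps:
j(G) = 3 (j(G) = G/G + 4/2 = 1 + 4*(½) = 1 + 2 = 3)
p(z, N) = √(N² + z²)
4*(-90 + p(j(-4), -8)) = 4*(-90 + √((-8)² + 3²)) = 4*(-90 + √(64 + 9)) = 4*(-90 + √73) = -360 + 4*√73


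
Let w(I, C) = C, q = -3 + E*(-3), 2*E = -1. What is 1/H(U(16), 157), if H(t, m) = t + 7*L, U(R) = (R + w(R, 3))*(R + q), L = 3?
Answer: 2/593 ≈ 0.0033727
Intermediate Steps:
E = -½ (E = (½)*(-1) = -½ ≈ -0.50000)
q = -3/2 (q = -3 - ½*(-3) = -3 + 3/2 = -3/2 ≈ -1.5000)
U(R) = (3 + R)*(-3/2 + R) (U(R) = (R + 3)*(R - 3/2) = (3 + R)*(-3/2 + R))
H(t, m) = 21 + t (H(t, m) = t + 7*3 = t + 21 = 21 + t)
1/H(U(16), 157) = 1/(21 + (-9/2 + 16² + (3/2)*16)) = 1/(21 + (-9/2 + 256 + 24)) = 1/(21 + 551/2) = 1/(593/2) = 2/593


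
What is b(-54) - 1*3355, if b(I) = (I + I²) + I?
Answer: -547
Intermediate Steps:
b(I) = I² + 2*I
b(-54) - 1*3355 = -54*(2 - 54) - 1*3355 = -54*(-52) - 3355 = 2808 - 3355 = -547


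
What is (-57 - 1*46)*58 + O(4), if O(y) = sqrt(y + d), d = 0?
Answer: -5972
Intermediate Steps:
O(y) = sqrt(y) (O(y) = sqrt(y + 0) = sqrt(y))
(-57 - 1*46)*58 + O(4) = (-57 - 1*46)*58 + sqrt(4) = (-57 - 46)*58 + 2 = -103*58 + 2 = -5974 + 2 = -5972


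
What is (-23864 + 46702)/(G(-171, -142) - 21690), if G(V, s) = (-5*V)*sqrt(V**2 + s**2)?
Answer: 45676/3286845 + 433922*sqrt(49405)/792129645 ≈ 0.13566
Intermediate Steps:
G(V, s) = -5*V*sqrt(V**2 + s**2)
(-23864 + 46702)/(G(-171, -142) - 21690) = (-23864 + 46702)/(-5*(-171)*sqrt((-171)**2 + (-142)**2) - 21690) = 22838/(-5*(-171)*sqrt(29241 + 20164) - 21690) = 22838/(-5*(-171)*sqrt(49405) - 21690) = 22838/(855*sqrt(49405) - 21690) = 22838/(-21690 + 855*sqrt(49405))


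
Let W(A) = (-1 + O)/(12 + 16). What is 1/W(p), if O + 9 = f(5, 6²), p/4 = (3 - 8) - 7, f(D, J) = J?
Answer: 14/13 ≈ 1.0769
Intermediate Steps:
p = -48 (p = 4*((3 - 8) - 7) = 4*(-5 - 7) = 4*(-12) = -48)
O = 27 (O = -9 + 6² = -9 + 36 = 27)
W(A) = 13/14 (W(A) = (-1 + 27)/(12 + 16) = 26/28 = 26*(1/28) = 13/14)
1/W(p) = 1/(13/14) = 14/13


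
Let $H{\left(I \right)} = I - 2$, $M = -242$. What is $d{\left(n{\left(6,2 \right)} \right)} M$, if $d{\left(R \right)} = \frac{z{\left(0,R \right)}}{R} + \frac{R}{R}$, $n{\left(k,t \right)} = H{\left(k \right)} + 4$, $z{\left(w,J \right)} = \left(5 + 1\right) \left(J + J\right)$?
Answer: $-3146$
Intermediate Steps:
$H{\left(I \right)} = -2 + I$
$z{\left(w,J \right)} = 12 J$ ($z{\left(w,J \right)} = 6 \cdot 2 J = 12 J$)
$n{\left(k,t \right)} = 2 + k$ ($n{\left(k,t \right)} = \left(-2 + k\right) + 4 = 2 + k$)
$d{\left(R \right)} = 13$ ($d{\left(R \right)} = \frac{12 R}{R} + \frac{R}{R} = 12 + 1 = 13$)
$d{\left(n{\left(6,2 \right)} \right)} M = 13 \left(-242\right) = -3146$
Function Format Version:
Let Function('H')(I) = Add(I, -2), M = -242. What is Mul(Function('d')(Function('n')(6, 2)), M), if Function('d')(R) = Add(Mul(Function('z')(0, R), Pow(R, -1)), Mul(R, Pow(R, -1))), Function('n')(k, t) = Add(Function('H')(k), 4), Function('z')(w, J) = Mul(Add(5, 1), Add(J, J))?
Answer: -3146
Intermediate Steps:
Function('H')(I) = Add(-2, I)
Function('z')(w, J) = Mul(12, J) (Function('z')(w, J) = Mul(6, Mul(2, J)) = Mul(12, J))
Function('n')(k, t) = Add(2, k) (Function('n')(k, t) = Add(Add(-2, k), 4) = Add(2, k))
Function('d')(R) = 13 (Function('d')(R) = Add(Mul(Mul(12, R), Pow(R, -1)), Mul(R, Pow(R, -1))) = Add(12, 1) = 13)
Mul(Function('d')(Function('n')(6, 2)), M) = Mul(13, -242) = -3146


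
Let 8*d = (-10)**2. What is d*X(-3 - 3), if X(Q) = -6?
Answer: -75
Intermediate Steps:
d = 25/2 (d = (1/8)*(-10)**2 = (1/8)*100 = 25/2 ≈ 12.500)
d*X(-3 - 3) = (25/2)*(-6) = -75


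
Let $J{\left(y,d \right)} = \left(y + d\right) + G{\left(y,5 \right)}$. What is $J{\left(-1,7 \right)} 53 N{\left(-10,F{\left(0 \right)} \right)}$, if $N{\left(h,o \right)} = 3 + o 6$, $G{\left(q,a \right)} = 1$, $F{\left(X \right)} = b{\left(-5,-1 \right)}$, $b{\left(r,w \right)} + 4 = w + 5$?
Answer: $1113$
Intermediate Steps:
$b{\left(r,w \right)} = 1 + w$ ($b{\left(r,w \right)} = -4 + \left(w + 5\right) = -4 + \left(5 + w\right) = 1 + w$)
$F{\left(X \right)} = 0$ ($F{\left(X \right)} = 1 - 1 = 0$)
$J{\left(y,d \right)} = 1 + d + y$ ($J{\left(y,d \right)} = \left(y + d\right) + 1 = \left(d + y\right) + 1 = 1 + d + y$)
$N{\left(h,o \right)} = 3 + 6 o$
$J{\left(-1,7 \right)} 53 N{\left(-10,F{\left(0 \right)} \right)} = \left(1 + 7 - 1\right) 53 \left(3 + 6 \cdot 0\right) = 7 \cdot 53 \left(3 + 0\right) = 371 \cdot 3 = 1113$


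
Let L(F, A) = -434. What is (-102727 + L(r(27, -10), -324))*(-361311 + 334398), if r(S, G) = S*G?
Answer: 2776371993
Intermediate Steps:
r(S, G) = G*S
(-102727 + L(r(27, -10), -324))*(-361311 + 334398) = (-102727 - 434)*(-361311 + 334398) = -103161*(-26913) = 2776371993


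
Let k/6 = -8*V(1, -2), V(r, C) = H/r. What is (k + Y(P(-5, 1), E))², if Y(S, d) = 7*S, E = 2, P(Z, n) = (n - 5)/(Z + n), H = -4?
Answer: 39601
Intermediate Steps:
P(Z, n) = (-5 + n)/(Z + n)
V(r, C) = -4/r
k = 192 (k = 6*(-(-32)/1) = 6*(-(-32)) = 6*(-8*(-4)) = 6*32 = 192)
(k + Y(P(-5, 1), E))² = (192 + 7*((-5 + 1)/(-5 + 1)))² = (192 + 7*(-4/(-4)))² = (192 + 7*(-¼*(-4)))² = (192 + 7*1)² = (192 + 7)² = 199² = 39601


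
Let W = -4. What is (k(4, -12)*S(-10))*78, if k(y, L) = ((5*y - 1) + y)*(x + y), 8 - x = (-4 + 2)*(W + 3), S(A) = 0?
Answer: 0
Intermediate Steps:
x = 6 (x = 8 - (-4 + 2)*(-4 + 3) = 8 - (-2)*(-1) = 8 - 1*2 = 8 - 2 = 6)
k(y, L) = (-1 + 6*y)*(6 + y) (k(y, L) = ((5*y - 1) + y)*(6 + y) = ((-1 + 5*y) + y)*(6 + y) = (-1 + 6*y)*(6 + y))
(k(4, -12)*S(-10))*78 = ((-6 + 6*4² + 35*4)*0)*78 = ((-6 + 6*16 + 140)*0)*78 = ((-6 + 96 + 140)*0)*78 = (230*0)*78 = 0*78 = 0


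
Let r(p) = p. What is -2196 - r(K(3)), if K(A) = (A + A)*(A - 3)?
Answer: -2196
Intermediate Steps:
K(A) = 2*A*(-3 + A) (K(A) = (2*A)*(-3 + A) = 2*A*(-3 + A))
-2196 - r(K(3)) = -2196 - 2*3*(-3 + 3) = -2196 - 2*3*0 = -2196 - 1*0 = -2196 + 0 = -2196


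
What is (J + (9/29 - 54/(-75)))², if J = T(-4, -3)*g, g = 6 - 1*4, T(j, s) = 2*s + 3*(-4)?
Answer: 642774609/525625 ≈ 1222.9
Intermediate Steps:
T(j, s) = -12 + 2*s (T(j, s) = 2*s - 12 = -12 + 2*s)
g = 2 (g = 6 - 4 = 2)
J = -36 (J = (-12 + 2*(-3))*2 = (-12 - 6)*2 = -18*2 = -36)
(J + (9/29 - 54/(-75)))² = (-36 + (9/29 - 54/(-75)))² = (-36 + (9*(1/29) - 54*(-1/75)))² = (-36 + (9/29 + 18/25))² = (-36 + 747/725)² = (-25353/725)² = 642774609/525625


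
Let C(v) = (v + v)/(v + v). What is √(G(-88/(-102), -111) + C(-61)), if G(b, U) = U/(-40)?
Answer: √1510/20 ≈ 1.9429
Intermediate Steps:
G(b, U) = -U/40 (G(b, U) = U*(-1/40) = -U/40)
C(v) = 1 (C(v) = (2*v)/((2*v)) = (2*v)*(1/(2*v)) = 1)
√(G(-88/(-102), -111) + C(-61)) = √(-1/40*(-111) + 1) = √(111/40 + 1) = √(151/40) = √1510/20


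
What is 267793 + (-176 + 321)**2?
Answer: 288818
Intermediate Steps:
267793 + (-176 + 321)**2 = 267793 + 145**2 = 267793 + 21025 = 288818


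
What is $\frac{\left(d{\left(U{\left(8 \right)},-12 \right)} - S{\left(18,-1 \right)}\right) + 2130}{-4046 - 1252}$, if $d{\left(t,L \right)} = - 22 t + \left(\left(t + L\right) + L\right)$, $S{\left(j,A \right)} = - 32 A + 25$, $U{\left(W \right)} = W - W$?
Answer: $- \frac{683}{1766} \approx -0.38675$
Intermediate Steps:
$U{\left(W \right)} = 0$
$S{\left(j,A \right)} = 25 - 32 A$
$d{\left(t,L \right)} = - 21 t + 2 L$ ($d{\left(t,L \right)} = - 22 t + \left(\left(L + t\right) + L\right) = - 22 t + \left(t + 2 L\right) = - 21 t + 2 L$)
$\frac{\left(d{\left(U{\left(8 \right)},-12 \right)} - S{\left(18,-1 \right)}\right) + 2130}{-4046 - 1252} = \frac{\left(\left(\left(-21\right) 0 + 2 \left(-12\right)\right) - \left(25 - -32\right)\right) + 2130}{-4046 - 1252} = \frac{\left(\left(0 - 24\right) - \left(25 + 32\right)\right) + 2130}{-5298} = \left(\left(-24 - 57\right) + 2130\right) \left(- \frac{1}{5298}\right) = \left(-81 + 2130\right) \left(- \frac{1}{5298}\right) = 2049 \left(- \frac{1}{5298}\right) = - \frac{683}{1766}$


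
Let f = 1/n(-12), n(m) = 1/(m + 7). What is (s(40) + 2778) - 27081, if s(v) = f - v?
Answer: -24348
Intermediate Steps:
n(m) = 1/(7 + m)
f = -5 (f = 1/(1/(7 - 12)) = 1/(1/(-5)) = 1/(-⅕) = -5)
s(v) = -5 - v
(s(40) + 2778) - 27081 = ((-5 - 1*40) + 2778) - 27081 = ((-5 - 40) + 2778) - 27081 = (-45 + 2778) - 27081 = 2733 - 27081 = -24348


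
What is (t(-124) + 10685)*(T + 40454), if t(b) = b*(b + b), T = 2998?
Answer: 1800520524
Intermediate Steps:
t(b) = 2*b**2 (t(b) = b*(2*b) = 2*b**2)
(t(-124) + 10685)*(T + 40454) = (2*(-124)**2 + 10685)*(2998 + 40454) = (2*15376 + 10685)*43452 = (30752 + 10685)*43452 = 41437*43452 = 1800520524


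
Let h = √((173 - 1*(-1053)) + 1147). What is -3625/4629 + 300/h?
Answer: -3625/4629 + 100*√2373/791 ≈ 5.3754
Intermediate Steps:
h = √2373 (h = √((173 + 1053) + 1147) = √(1226 + 1147) = √2373 ≈ 48.713)
-3625/4629 + 300/h = -3625/4629 + 300/(√2373) = -3625*1/4629 + 300*(√2373/2373) = -3625/4629 + 100*√2373/791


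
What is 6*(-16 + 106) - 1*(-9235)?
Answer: 9775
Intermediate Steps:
6*(-16 + 106) - 1*(-9235) = 6*90 + 9235 = 540 + 9235 = 9775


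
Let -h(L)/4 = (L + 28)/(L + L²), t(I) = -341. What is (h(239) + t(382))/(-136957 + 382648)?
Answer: -1630069/1174402980 ≈ -0.0013880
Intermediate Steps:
h(L) = -4*(28 + L)/(L + L²) (h(L) = -4*(L + 28)/(L + L²) = -4*(28 + L)/(L + L²))
(h(239) + t(382))/(-136957 + 382648) = (4*(-28 - 1*239)/(239*(1 + 239)) - 341)/(-136957 + 382648) = (4*(1/239)*(-28 - 239)/240 - 341)/245691 = (4*(1/239)*(1/240)*(-267) - 341)*(1/245691) = (-89/4780 - 341)*(1/245691) = -1630069/4780*1/245691 = -1630069/1174402980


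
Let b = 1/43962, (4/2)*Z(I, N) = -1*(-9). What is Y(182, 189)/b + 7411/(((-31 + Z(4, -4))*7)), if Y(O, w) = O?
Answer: 2968387342/371 ≈ 8.0010e+6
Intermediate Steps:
Z(I, N) = 9/2 (Z(I, N) = (-1*(-9))/2 = (½)*9 = 9/2)
b = 1/43962 ≈ 2.2747e-5
Y(182, 189)/b + 7411/(((-31 + Z(4, -4))*7)) = 182/(1/43962) + 7411/(((-31 + 9/2)*7)) = 182*43962 + 7411/((-53/2*7)) = 8001084 + 7411/(-371/2) = 8001084 + 7411*(-2/371) = 8001084 - 14822/371 = 2968387342/371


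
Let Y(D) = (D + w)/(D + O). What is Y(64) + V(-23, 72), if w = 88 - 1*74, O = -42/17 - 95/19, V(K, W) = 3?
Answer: 4209/961 ≈ 4.3798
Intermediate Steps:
O = -127/17 (O = -42*1/17 - 95*1/19 = -42/17 - 5 = -127/17 ≈ -7.4706)
w = 14 (w = 88 - 74 = 14)
Y(D) = (14 + D)/(-127/17 + D) (Y(D) = (D + 14)/(D - 127/17) = (14 + D)/(-127/17 + D))
Y(64) + V(-23, 72) = 17*(14 + 64)/(-127 + 17*64) + 3 = 17*78/(-127 + 1088) + 3 = 17*78/961 + 3 = 17*(1/961)*78 + 3 = 1326/961 + 3 = 4209/961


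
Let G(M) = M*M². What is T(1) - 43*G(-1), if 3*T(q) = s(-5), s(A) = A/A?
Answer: 130/3 ≈ 43.333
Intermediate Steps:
s(A) = 1
T(q) = ⅓ (T(q) = (⅓)*1 = ⅓)
G(M) = M³
T(1) - 43*G(-1) = ⅓ - 43*(-1)³ = ⅓ - 43*(-1) = ⅓ + 43 = 130/3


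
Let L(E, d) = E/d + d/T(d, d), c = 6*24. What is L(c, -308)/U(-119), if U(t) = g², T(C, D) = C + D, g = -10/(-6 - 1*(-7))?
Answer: 1/3080 ≈ 0.00032468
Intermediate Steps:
c = 144
g = -10 (g = -10/(-6 + 7) = -10/1 = -10*1 = -10)
L(E, d) = ½ + E/d (L(E, d) = E/d + d/(d + d) = E/d + d/((2*d)) = E/d + d*(1/(2*d)) = E/d + ½ = ½ + E/d)
U(t) = 100 (U(t) = (-10)² = 100)
L(c, -308)/U(-119) = ((144 + (½)*(-308))/(-308))/100 = -(144 - 154)/308*(1/100) = -1/308*(-10)*(1/100) = (5/154)*(1/100) = 1/3080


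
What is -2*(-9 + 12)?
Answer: -6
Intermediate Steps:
-2*(-9 + 12) = -2*3 = -6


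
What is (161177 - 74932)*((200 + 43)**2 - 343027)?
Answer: -24491682610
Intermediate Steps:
(161177 - 74932)*((200 + 43)**2 - 343027) = 86245*(243**2 - 343027) = 86245*(59049 - 343027) = 86245*(-283978) = -24491682610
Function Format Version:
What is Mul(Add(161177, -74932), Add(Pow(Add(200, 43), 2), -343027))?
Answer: -24491682610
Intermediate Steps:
Mul(Add(161177, -74932), Add(Pow(Add(200, 43), 2), -343027)) = Mul(86245, Add(Pow(243, 2), -343027)) = Mul(86245, Add(59049, -343027)) = Mul(86245, -283978) = -24491682610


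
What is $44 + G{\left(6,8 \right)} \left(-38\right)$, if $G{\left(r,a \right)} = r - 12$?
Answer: $272$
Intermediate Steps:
$G{\left(r,a \right)} = -12 + r$ ($G{\left(r,a \right)} = r - 12 = -12 + r$)
$44 + G{\left(6,8 \right)} \left(-38\right) = 44 + \left(-12 + 6\right) \left(-38\right) = 44 - -228 = 44 + 228 = 272$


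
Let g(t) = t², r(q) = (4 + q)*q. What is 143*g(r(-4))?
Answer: 0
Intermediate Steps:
r(q) = q*(4 + q)
143*g(r(-4)) = 143*(-4*(4 - 4))² = 143*(-4*0)² = 143*0² = 143*0 = 0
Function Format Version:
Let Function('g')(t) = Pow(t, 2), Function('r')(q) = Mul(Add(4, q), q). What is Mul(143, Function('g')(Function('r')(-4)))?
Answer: 0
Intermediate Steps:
Function('r')(q) = Mul(q, Add(4, q))
Mul(143, Function('g')(Function('r')(-4))) = Mul(143, Pow(Mul(-4, Add(4, -4)), 2)) = Mul(143, Pow(Mul(-4, 0), 2)) = Mul(143, Pow(0, 2)) = Mul(143, 0) = 0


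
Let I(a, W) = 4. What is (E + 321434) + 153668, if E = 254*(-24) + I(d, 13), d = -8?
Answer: 469010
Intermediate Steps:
E = -6092 (E = 254*(-24) + 4 = -6096 + 4 = -6092)
(E + 321434) + 153668 = (-6092 + 321434) + 153668 = 315342 + 153668 = 469010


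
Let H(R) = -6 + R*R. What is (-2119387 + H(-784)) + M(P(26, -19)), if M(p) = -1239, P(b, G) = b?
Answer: -1505976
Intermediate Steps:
H(R) = -6 + R²
(-2119387 + H(-784)) + M(P(26, -19)) = (-2119387 + (-6 + (-784)²)) - 1239 = (-2119387 + (-6 + 614656)) - 1239 = (-2119387 + 614650) - 1239 = -1504737 - 1239 = -1505976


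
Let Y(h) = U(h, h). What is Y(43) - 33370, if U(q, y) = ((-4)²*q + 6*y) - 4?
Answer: -32428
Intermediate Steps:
U(q, y) = -4 + 6*y + 16*q (U(q, y) = (16*q + 6*y) - 4 = (6*y + 16*q) - 4 = -4 + 6*y + 16*q)
Y(h) = -4 + 22*h (Y(h) = -4 + 6*h + 16*h = -4 + 22*h)
Y(43) - 33370 = (-4 + 22*43) - 33370 = (-4 + 946) - 33370 = 942 - 33370 = -32428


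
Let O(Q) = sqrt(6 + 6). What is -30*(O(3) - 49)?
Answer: 1470 - 60*sqrt(3) ≈ 1366.1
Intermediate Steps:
O(Q) = 2*sqrt(3) (O(Q) = sqrt(12) = 2*sqrt(3))
-30*(O(3) - 49) = -30*(2*sqrt(3) - 49) = -30*(-49 + 2*sqrt(3)) = 1470 - 60*sqrt(3)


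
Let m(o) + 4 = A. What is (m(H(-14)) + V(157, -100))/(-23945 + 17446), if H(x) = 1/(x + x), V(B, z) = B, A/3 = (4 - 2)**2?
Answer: -165/6499 ≈ -0.025389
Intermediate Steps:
A = 12 (A = 3*(4 - 2)**2 = 3*2**2 = 3*4 = 12)
H(x) = 1/(2*x)
m(o) = 8 (m(o) = -4 + 12 = 8)
(m(H(-14)) + V(157, -100))/(-23945 + 17446) = (8 + 157)/(-23945 + 17446) = 165/(-6499) = 165*(-1/6499) = -165/6499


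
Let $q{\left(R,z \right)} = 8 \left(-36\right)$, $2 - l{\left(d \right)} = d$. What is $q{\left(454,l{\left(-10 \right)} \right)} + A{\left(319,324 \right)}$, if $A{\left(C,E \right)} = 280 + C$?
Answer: $311$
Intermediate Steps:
$l{\left(d \right)} = 2 - d$
$q{\left(R,z \right)} = -288$
$q{\left(454,l{\left(-10 \right)} \right)} + A{\left(319,324 \right)} = -288 + \left(280 + 319\right) = -288 + 599 = 311$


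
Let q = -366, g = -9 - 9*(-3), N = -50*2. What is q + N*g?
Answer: -2166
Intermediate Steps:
N = -100
g = 18 (g = -9 + 27 = 18)
q + N*g = -366 - 100*18 = -366 - 1800 = -2166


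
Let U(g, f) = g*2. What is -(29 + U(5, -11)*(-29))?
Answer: 261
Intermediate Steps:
U(g, f) = 2*g
-(29 + U(5, -11)*(-29)) = -(29 + (2*5)*(-29)) = -(29 + 10*(-29)) = -(29 - 290) = -1*(-261) = 261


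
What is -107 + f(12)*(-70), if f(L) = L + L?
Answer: -1787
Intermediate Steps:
f(L) = 2*L
-107 + f(12)*(-70) = -107 + (2*12)*(-70) = -107 + 24*(-70) = -107 - 1680 = -1787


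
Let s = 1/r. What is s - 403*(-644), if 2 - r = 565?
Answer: 146116515/563 ≈ 2.5953e+5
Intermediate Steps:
r = -563 (r = 2 - 1*565 = 2 - 565 = -563)
s = -1/563 (s = 1/(-563) = -1/563 ≈ -0.0017762)
s - 403*(-644) = -1/563 - 403*(-644) = -1/563 + 259532 = 146116515/563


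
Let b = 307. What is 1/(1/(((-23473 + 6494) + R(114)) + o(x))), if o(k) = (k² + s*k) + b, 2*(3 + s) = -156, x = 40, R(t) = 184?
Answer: -18128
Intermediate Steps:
s = -81 (s = -3 + (½)*(-156) = -3 - 78 = -81)
o(k) = 307 + k² - 81*k (o(k) = (k² - 81*k) + 307 = 307 + k² - 81*k)
1/(1/(((-23473 + 6494) + R(114)) + o(x))) = 1/(1/(((-23473 + 6494) + 184) + (307 + 40² - 81*40))) = 1/(1/((-16979 + 184) + (307 + 1600 - 3240))) = 1/(1/(-16795 - 1333)) = 1/(1/(-18128)) = 1/(-1/18128) = -18128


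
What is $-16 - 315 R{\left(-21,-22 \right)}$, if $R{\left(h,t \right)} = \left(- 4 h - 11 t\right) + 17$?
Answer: $-108061$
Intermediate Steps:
$R{\left(h,t \right)} = 17 - 11 t - 4 h$ ($R{\left(h,t \right)} = \left(- 11 t - 4 h\right) + 17 = 17 - 11 t - 4 h$)
$-16 - 315 R{\left(-21,-22 \right)} = -16 - 315 \left(17 - -242 - -84\right) = -16 - 315 \left(17 + 242 + 84\right) = -16 - 108045 = -108061$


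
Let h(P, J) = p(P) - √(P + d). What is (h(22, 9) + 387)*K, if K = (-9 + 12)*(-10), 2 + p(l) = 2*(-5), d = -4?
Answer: -11250 + 90*√2 ≈ -11123.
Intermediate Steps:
p(l) = -12 (p(l) = -2 + 2*(-5) = -2 - 10 = -12)
h(P, J) = -12 - √(-4 + P) (h(P, J) = -12 - √(P - 4) = -12 - √(-4 + P))
K = -30 (K = 3*(-10) = -30)
(h(22, 9) + 387)*K = ((-12 - √(-4 + 22)) + 387)*(-30) = ((-12 - √18) + 387)*(-30) = ((-12 - 3*√2) + 387)*(-30) = (375 - 3*√2)*(-30) = -11250 + 90*√2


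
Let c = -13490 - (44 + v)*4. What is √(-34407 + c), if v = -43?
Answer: I*√47901 ≈ 218.86*I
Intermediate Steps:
c = -13494 (c = -13490 - (44 - 43)*4 = -13490 - 4 = -13494)
√(-34407 + c) = √(-34407 - 13494) = √(-47901) = I*√47901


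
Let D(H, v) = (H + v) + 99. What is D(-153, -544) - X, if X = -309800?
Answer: 309202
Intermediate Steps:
D(H, v) = 99 + H + v
D(-153, -544) - X = (99 - 153 - 544) - 1*(-309800) = -598 + 309800 = 309202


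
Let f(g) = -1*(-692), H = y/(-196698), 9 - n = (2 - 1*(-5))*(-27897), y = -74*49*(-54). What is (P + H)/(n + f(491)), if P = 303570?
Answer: 2487975669/1606203085 ≈ 1.5490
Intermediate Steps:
y = 195804 (y = -3626*(-54) = 195804)
n = 195288 (n = 9 - (2 - 1*(-5))*(-27897) = 9 - (2 + 5)*(-27897) = 9 - 7*(-27897) = 9 - 1*(-195279) = 9 + 195279 = 195288)
H = -32634/32783 (H = 195804/(-196698) = 195804*(-1/196698) = -32634/32783 ≈ -0.99545)
f(g) = 692
(P + H)/(n + f(491)) = (303570 - 32634/32783)/(195288 + 692) = (9951902676/32783)/195980 = (9951902676/32783)*(1/195980) = 2487975669/1606203085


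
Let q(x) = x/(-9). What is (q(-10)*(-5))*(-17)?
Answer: 850/9 ≈ 94.444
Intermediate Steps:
q(x) = -x/9 (q(x) = x*(-⅑) = -x/9)
(q(-10)*(-5))*(-17) = (-⅑*(-10)*(-5))*(-17) = ((10/9)*(-5))*(-17) = -50/9*(-17) = 850/9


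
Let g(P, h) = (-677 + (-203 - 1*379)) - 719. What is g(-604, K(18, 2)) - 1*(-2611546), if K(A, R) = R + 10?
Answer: 2609568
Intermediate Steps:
K(A, R) = 10 + R
g(P, h) = -1978 (g(P, h) = (-677 + (-203 - 379)) - 719 = (-677 - 582) - 719 = -1259 - 719 = -1978)
g(-604, K(18, 2)) - 1*(-2611546) = -1978 - 1*(-2611546) = -1978 + 2611546 = 2609568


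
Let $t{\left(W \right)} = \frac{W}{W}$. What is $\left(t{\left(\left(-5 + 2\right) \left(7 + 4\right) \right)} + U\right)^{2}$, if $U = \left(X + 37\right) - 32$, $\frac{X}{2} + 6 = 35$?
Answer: $4096$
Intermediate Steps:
$X = 58$ ($X = -12 + 2 \cdot 35 = -12 + 70 = 58$)
$t{\left(W \right)} = 1$
$U = 63$ ($U = \left(58 + 37\right) - 32 = 95 - 32 = 63$)
$\left(t{\left(\left(-5 + 2\right) \left(7 + 4\right) \right)} + U\right)^{2} = \left(1 + 63\right)^{2} = 64^{2} = 4096$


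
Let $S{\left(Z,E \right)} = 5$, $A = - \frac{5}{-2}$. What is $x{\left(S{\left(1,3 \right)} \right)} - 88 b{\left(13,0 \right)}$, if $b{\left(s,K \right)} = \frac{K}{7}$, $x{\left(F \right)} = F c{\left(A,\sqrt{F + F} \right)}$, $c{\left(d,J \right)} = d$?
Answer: $\frac{25}{2} \approx 12.5$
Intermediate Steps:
$A = \frac{5}{2}$ ($A = \left(-5\right) \left(- \frac{1}{2}\right) = \frac{5}{2} \approx 2.5$)
$x{\left(F \right)} = \frac{5 F}{2}$ ($x{\left(F \right)} = F \frac{5}{2} = \frac{5 F}{2}$)
$b{\left(s,K \right)} = \frac{K}{7}$ ($b{\left(s,K \right)} = K \frac{1}{7} = \frac{K}{7}$)
$x{\left(S{\left(1,3 \right)} \right)} - 88 b{\left(13,0 \right)} = \frac{5}{2} \cdot 5 - 88 \cdot \frac{1}{7} \cdot 0 = \frac{25}{2} - 0 = \frac{25}{2} + 0 = \frac{25}{2}$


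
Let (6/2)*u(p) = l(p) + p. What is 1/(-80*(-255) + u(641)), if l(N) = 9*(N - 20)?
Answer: 3/67430 ≈ 4.4491e-5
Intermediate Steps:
l(N) = -180 + 9*N (l(N) = 9*(-20 + N) = -180 + 9*N)
u(p) = -60 + 10*p/3 (u(p) = ((-180 + 9*p) + p)/3 = (-180 + 10*p)/3 = -60 + 10*p/3)
1/(-80*(-255) + u(641)) = 1/(-80*(-255) + (-60 + (10/3)*641)) = 1/(20400 + (-60 + 6410/3)) = 1/(20400 + 6230/3) = 1/(67430/3) = 3/67430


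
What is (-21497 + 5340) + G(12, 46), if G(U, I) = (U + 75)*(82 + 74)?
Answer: -2585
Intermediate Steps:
G(U, I) = 11700 + 156*U (G(U, I) = (75 + U)*156 = 11700 + 156*U)
(-21497 + 5340) + G(12, 46) = (-21497 + 5340) + (11700 + 156*12) = -16157 + (11700 + 1872) = -16157 + 13572 = -2585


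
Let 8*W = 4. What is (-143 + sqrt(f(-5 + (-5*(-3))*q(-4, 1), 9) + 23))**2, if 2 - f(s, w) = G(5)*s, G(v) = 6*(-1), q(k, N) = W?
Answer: 20489 - 572*sqrt(10) ≈ 18680.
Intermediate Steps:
W = 1/2 (W = (1/8)*4 = 1/2 ≈ 0.50000)
q(k, N) = 1/2
G(v) = -6
f(s, w) = 2 + 6*s (f(s, w) = 2 - (-6)*s = 2 + 6*s)
(-143 + sqrt(f(-5 + (-5*(-3))*q(-4, 1), 9) + 23))**2 = (-143 + sqrt((2 + 6*(-5 - 5*(-3)*(1/2))) + 23))**2 = (-143 + sqrt((2 + 6*(-5 + 15*(1/2))) + 23))**2 = (-143 + sqrt((2 + 6*(-5 + 15/2)) + 23))**2 = (-143 + sqrt((2 + 6*(5/2)) + 23))**2 = (-143 + sqrt((2 + 15) + 23))**2 = (-143 + sqrt(17 + 23))**2 = (-143 + sqrt(40))**2 = (-143 + 2*sqrt(10))**2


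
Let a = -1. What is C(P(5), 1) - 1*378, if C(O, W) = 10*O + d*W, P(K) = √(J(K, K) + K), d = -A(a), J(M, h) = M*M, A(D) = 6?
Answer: -384 + 10*√30 ≈ -329.23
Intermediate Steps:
J(M, h) = M²
d = -6 (d = -1*6 = -6)
P(K) = √(K + K²) (P(K) = √(K² + K) = √(K + K²))
C(O, W) = -6*W + 10*O (C(O, W) = 10*O - 6*W = -6*W + 10*O)
C(P(5), 1) - 1*378 = (-6*1 + 10*√(5*(1 + 5))) - 1*378 = (-6 + 10*√(5*6)) - 378 = (-6 + 10*√30) - 378 = -384 + 10*√30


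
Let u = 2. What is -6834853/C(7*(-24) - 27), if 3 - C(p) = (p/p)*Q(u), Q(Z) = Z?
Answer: -6834853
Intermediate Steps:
C(p) = 1 (C(p) = 3 - p/p*2 = 3 - 2 = 1)
-6834853/C(7*(-24) - 27) = -6834853/1 = -6834853*1 = -6834853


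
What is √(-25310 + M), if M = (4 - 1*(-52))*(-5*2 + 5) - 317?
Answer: I*√25907 ≈ 160.96*I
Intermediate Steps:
M = -597 (M = (4 + 52)*(-10 + 5) - 317 = 56*(-5) - 317 = -280 - 317 = -597)
√(-25310 + M) = √(-25310 - 597) = √(-25907) = I*√25907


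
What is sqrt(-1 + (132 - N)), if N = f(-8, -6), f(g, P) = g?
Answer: sqrt(139) ≈ 11.790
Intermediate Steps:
N = -8
sqrt(-1 + (132 - N)) = sqrt(-1 + (132 - 1*(-8))) = sqrt(-1 + (132 + 8)) = sqrt(-1 + 140) = sqrt(139)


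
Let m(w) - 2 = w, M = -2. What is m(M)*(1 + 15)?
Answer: 0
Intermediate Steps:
m(w) = 2 + w
m(M)*(1 + 15) = (2 - 2)*(1 + 15) = 0*16 = 0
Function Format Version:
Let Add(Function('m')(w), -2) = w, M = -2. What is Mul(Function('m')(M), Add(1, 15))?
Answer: 0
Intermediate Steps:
Function('m')(w) = Add(2, w)
Mul(Function('m')(M), Add(1, 15)) = Mul(Add(2, -2), Add(1, 15)) = Mul(0, 16) = 0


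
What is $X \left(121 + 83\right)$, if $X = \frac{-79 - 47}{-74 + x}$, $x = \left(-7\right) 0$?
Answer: $\frac{12852}{37} \approx 347.35$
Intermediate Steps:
$x = 0$
$X = \frac{63}{37}$ ($X = \frac{-79 - 47}{-74 + 0} = - \frac{126}{-74} = \left(-126\right) \left(- \frac{1}{74}\right) = \frac{63}{37} \approx 1.7027$)
$X \left(121 + 83\right) = \frac{63 \left(121 + 83\right)}{37} = \frac{63}{37} \cdot 204 = \frac{12852}{37}$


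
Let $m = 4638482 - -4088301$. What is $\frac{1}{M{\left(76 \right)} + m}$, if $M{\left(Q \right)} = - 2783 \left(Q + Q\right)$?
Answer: $\frac{1}{8303767} \approx 1.2043 \cdot 10^{-7}$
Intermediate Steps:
$m = 8726783$ ($m = 4638482 + 4088301 = 8726783$)
$M{\left(Q \right)} = - 5566 Q$ ($M{\left(Q \right)} = - 2783 \cdot 2 Q = - 5566 Q$)
$\frac{1}{M{\left(76 \right)} + m} = \frac{1}{\left(-5566\right) 76 + 8726783} = \frac{1}{-423016 + 8726783} = \frac{1}{8303767}$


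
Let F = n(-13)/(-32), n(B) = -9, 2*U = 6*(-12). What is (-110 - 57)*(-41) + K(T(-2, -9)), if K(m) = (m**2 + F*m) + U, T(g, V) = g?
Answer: 109031/16 ≈ 6814.4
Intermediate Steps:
U = -36 (U = (6*(-12))/2 = (1/2)*(-72) = -36)
F = 9/32 (F = -9/(-32) = -9*(-1/32) = 9/32 ≈ 0.28125)
K(m) = -36 + m**2 + 9*m/32 (K(m) = (m**2 + 9*m/32) - 36 = -36 + m**2 + 9*m/32)
(-110 - 57)*(-41) + K(T(-2, -9)) = (-110 - 57)*(-41) + (-36 + (-2)**2 + (9/32)*(-2)) = -167*(-41) + (-36 + 4 - 9/16) = 6847 - 521/16 = 109031/16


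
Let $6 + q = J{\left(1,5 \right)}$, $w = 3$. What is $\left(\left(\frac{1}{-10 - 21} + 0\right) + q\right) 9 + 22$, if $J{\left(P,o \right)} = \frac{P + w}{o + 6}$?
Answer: $- \frac{9895}{341} \approx -29.018$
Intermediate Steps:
$J{\left(P,o \right)} = \frac{3 + P}{6 + o}$ ($J{\left(P,o \right)} = \frac{P + 3}{o + 6} = \frac{3 + P}{6 + o}$)
$q = - \frac{62}{11}$ ($q = -6 + \frac{3 + 1}{6 + 5} = -6 + \frac{1}{11} \cdot 4 = -6 + \frac{4}{11} = - \frac{62}{11} \approx -5.6364$)
$\left(\left(\frac{1}{-10 - 21} + 0\right) + q\right) 9 + 22 = \left(\left(\frac{1}{-10 - 21} + 0\right) - \frac{62}{11}\right) 9 + 22 = \left(\left(\frac{1}{-31} + 0\right) - \frac{62}{11}\right) 9 + 22 = \left(\left(- \frac{1}{31} + 0\right) - \frac{62}{11}\right) 9 + 22 = \left(- \frac{1}{31} - \frac{62}{11}\right) 9 + 22 = \left(- \frac{1933}{341}\right) 9 + 22 = - \frac{17397}{341} + 22 = - \frac{9895}{341}$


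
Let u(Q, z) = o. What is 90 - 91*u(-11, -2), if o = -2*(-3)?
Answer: -456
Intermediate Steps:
o = 6
u(Q, z) = 6
90 - 91*u(-11, -2) = 90 - 91*6 = 90 - 546 = -456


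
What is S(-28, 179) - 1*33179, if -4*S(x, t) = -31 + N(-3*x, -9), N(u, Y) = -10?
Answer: -132675/4 ≈ -33169.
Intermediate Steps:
S(x, t) = 41/4 (S(x, t) = -(-31 - 10)/4 = -¼*(-41) = 41/4)
S(-28, 179) - 1*33179 = 41/4 - 1*33179 = 41/4 - 33179 = -132675/4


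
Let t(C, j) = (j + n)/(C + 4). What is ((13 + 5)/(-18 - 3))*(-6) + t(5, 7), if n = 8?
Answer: 143/21 ≈ 6.8095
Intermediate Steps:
t(C, j) = (8 + j)/(4 + C) (t(C, j) = (j + 8)/(C + 4) = (8 + j)/(4 + C))
((13 + 5)/(-18 - 3))*(-6) + t(5, 7) = ((13 + 5)/(-18 - 3))*(-6) + (8 + 7)/(4 + 5) = (18/(-21))*(-6) + 15/9 = (18*(-1/21))*(-6) + (1/9)*15 = -6/7*(-6) + 5/3 = 36/7 + 5/3 = 143/21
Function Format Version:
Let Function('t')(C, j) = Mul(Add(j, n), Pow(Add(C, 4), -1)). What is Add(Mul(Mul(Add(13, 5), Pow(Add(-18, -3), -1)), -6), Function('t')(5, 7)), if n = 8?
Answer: Rational(143, 21) ≈ 6.8095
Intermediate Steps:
Function('t')(C, j) = Mul(Pow(Add(4, C), -1), Add(8, j)) (Function('t')(C, j) = Mul(Add(j, 8), Pow(Add(C, 4), -1)) = Mul(Add(8, j), Pow(Add(4, C), -1)) = Mul(Pow(Add(4, C), -1), Add(8, j)))
Add(Mul(Mul(Add(13, 5), Pow(Add(-18, -3), -1)), -6), Function('t')(5, 7)) = Add(Mul(Mul(Add(13, 5), Pow(Add(-18, -3), -1)), -6), Mul(Pow(Add(4, 5), -1), Add(8, 7))) = Add(Mul(Mul(18, Pow(-21, -1)), -6), Mul(Pow(9, -1), 15)) = Add(Mul(Mul(18, Rational(-1, 21)), -6), Mul(Rational(1, 9), 15)) = Add(Mul(Rational(-6, 7), -6), Rational(5, 3)) = Add(Rational(36, 7), Rational(5, 3)) = Rational(143, 21)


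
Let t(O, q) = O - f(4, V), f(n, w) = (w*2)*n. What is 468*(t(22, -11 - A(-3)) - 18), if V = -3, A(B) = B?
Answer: 13104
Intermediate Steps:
f(n, w) = 2*n*w (f(n, w) = (2*w)*n = 2*n*w)
t(O, q) = 24 + O (t(O, q) = O - 2*4*(-3) = O - 1*(-24) = O + 24 = 24 + O)
468*(t(22, -11 - A(-3)) - 18) = 468*((24 + 22) - 18) = 468*(46 - 18) = 468*28 = 13104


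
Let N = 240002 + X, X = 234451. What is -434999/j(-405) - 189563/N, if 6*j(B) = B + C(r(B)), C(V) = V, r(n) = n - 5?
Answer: 1238164989437/386679195 ≈ 3202.0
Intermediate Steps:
r(n) = -5 + n
N = 474453 (N = 240002 + 234451 = 474453)
j(B) = -⅚ + B/3 (j(B) = (B + (-5 + B))/6 = (-5 + 2*B)/6 = -⅚ + B/3)
-434999/j(-405) - 189563/N = -434999/(-⅚ + (⅓)*(-405)) - 189563/474453 = -434999/(-⅚ - 135) - 189563*1/474453 = -434999/(-815/6) - 189563/474453 = -434999*(-6/815) - 189563/474453 = 2609994/815 - 189563/474453 = 1238164989437/386679195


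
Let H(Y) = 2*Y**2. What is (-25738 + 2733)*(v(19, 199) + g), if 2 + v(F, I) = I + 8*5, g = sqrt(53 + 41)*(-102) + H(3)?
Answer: -5866275 + 2346510*sqrt(94) ≈ 1.6884e+7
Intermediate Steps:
g = 18 - 102*sqrt(94) (g = sqrt(53 + 41)*(-102) + 2*3**2 = sqrt(94)*(-102) + 2*9 = -102*sqrt(94) + 18 = 18 - 102*sqrt(94) ≈ -970.93)
v(F, I) = 38 + I (v(F, I) = -2 + (I + 8*5) = -2 + (I + 40) = -2 + (40 + I) = 38 + I)
(-25738 + 2733)*(v(19, 199) + g) = (-25738 + 2733)*((38 + 199) + (18 - 102*sqrt(94))) = -23005*(237 + (18 - 102*sqrt(94))) = -23005*(255 - 102*sqrt(94)) = -5866275 + 2346510*sqrt(94)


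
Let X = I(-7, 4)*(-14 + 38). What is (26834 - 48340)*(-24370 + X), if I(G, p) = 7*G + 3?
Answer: 547843844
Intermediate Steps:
I(G, p) = 3 + 7*G
X = -1104 (X = (3 + 7*(-7))*(-14 + 38) = (3 - 49)*24 = -46*24 = -1104)
(26834 - 48340)*(-24370 + X) = (26834 - 48340)*(-24370 - 1104) = -21506*(-25474) = 547843844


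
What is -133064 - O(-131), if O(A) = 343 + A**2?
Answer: -150568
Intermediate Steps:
-133064 - O(-131) = -133064 - (343 + (-131)**2) = -133064 - (343 + 17161) = -133064 - 1*17504 = -133064 - 17504 = -150568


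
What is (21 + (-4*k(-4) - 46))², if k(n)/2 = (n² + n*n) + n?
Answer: 62001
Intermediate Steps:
k(n) = 2*n + 4*n² (k(n) = 2*((n² + n*n) + n) = 2*((n² + n²) + n) = 2*(2*n² + n) = 2*(n + 2*n²) = 2*n + 4*n²)
(21 + (-4*k(-4) - 46))² = (21 + (-8*(-4)*(1 + 2*(-4)) - 46))² = (21 + (-8*(-4)*(1 - 8) - 46))² = (21 + (-8*(-4)*(-7) - 46))² = (21 + (-4*56 - 46))² = (21 + (-224 - 46))² = (21 - 270)² = (-249)² = 62001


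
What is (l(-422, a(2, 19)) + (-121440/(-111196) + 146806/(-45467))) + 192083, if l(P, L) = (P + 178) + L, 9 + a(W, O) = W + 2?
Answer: 242463415290048/1263937133 ≈ 1.9183e+5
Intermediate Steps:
a(W, O) = -7 + W (a(W, O) = -9 + (W + 2) = -9 + (2 + W) = -7 + W)
l(P, L) = 178 + L + P (l(P, L) = (178 + P) + L = 178 + L + P)
(l(-422, a(2, 19)) + (-121440/(-111196) + 146806/(-45467))) + 192083 = ((178 + (-7 + 2) - 422) + (-121440/(-111196) + 146806/(-45467))) + 192083 = ((178 - 5 - 422) + (-121440*(-1/111196) + 146806*(-1/45467))) + 192083 = (-249 + (30360/27799 - 146806/45467)) + 192083 = (-249 - 2700681874/1263937133) + 192083 = -317421027991/1263937133 + 192083 = 242463415290048/1263937133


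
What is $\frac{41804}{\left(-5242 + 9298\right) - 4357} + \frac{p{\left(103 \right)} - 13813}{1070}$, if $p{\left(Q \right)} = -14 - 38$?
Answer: $- \frac{1397247}{9202} \approx -151.84$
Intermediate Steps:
$p{\left(Q \right)} = -52$
$\frac{41804}{\left(-5242 + 9298\right) - 4357} + \frac{p{\left(103 \right)} - 13813}{1070} = \frac{41804}{\left(-5242 + 9298\right) - 4357} + \frac{-52 - 13813}{1070} = \frac{41804}{4056 - 4357} + \left(-52 - 13813\right) \frac{1}{1070} = \frac{41804}{-301} - \frac{2773}{214} = 41804 \left(- \frac{1}{301}\right) - \frac{2773}{214} = - \frac{5972}{43} - \frac{2773}{214} = - \frac{1397247}{9202}$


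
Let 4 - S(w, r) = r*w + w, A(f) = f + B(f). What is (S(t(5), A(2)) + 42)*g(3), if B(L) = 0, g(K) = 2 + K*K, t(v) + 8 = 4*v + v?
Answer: -55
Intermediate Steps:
t(v) = -8 + 5*v (t(v) = -8 + (4*v + v) = -8 + 5*v)
g(K) = 2 + K²
A(f) = f (A(f) = f + 0 = f)
S(w, r) = 4 - w - r*w (S(w, r) = 4 - (r*w + w) = 4 - (w + r*w) = 4 + (-w - r*w) = 4 - w - r*w)
(S(t(5), A(2)) + 42)*g(3) = ((4 - (-8 + 5*5) - 1*2*(-8 + 5*5)) + 42)*(2 + 3²) = ((4 - (-8 + 25) - 1*2*(-8 + 25)) + 42)*(2 + 9) = ((4 - 1*17 - 1*2*17) + 42)*11 = ((4 - 17 - 34) + 42)*11 = (-47 + 42)*11 = -5*11 = -55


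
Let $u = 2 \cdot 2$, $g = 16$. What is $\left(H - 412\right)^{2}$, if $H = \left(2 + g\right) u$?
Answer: $115600$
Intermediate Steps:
$u = 4$
$H = 72$ ($H = \left(2 + 16\right) 4 = 18 \cdot 4 = 72$)
$\left(H - 412\right)^{2} = \left(72 - 412\right)^{2} = \left(-340\right)^{2} = 115600$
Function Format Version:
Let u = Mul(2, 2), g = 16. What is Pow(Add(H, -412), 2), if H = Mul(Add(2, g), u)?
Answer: 115600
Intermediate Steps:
u = 4
H = 72 (H = Mul(Add(2, 16), 4) = Mul(18, 4) = 72)
Pow(Add(H, -412), 2) = Pow(Add(72, -412), 2) = Pow(-340, 2) = 115600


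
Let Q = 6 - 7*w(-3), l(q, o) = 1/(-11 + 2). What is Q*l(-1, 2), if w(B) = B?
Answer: -3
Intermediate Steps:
l(q, o) = -1/9 (l(q, o) = 1/(-9) = -1/9)
Q = 27 (Q = 6 - 7*(-3) = 6 + 21 = 27)
Q*l(-1, 2) = 27*(-1/9) = -3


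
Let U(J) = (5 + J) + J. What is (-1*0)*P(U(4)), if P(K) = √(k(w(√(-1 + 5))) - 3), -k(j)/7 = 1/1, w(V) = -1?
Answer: 0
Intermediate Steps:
U(J) = 5 + 2*J
k(j) = -7 (k(j) = -7/1 = -7)
P(K) = I*√10 (P(K) = √(-7 - 3) = √(-10) = I*√10)
(-1*0)*P(U(4)) = (-1*0)*(I*√10) = 0*(I*√10) = 0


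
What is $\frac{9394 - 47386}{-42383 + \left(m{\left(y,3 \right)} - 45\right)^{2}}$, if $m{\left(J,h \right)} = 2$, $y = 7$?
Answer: $\frac{18996}{20267} \approx 0.93729$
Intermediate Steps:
$\frac{9394 - 47386}{-42383 + \left(m{\left(y,3 \right)} - 45\right)^{2}} = \frac{9394 - 47386}{-42383 + \left(2 - 45\right)^{2}} = - \frac{37992}{-42383 + \left(-43\right)^{2}} = - \frac{37992}{-42383 + 1849} = - \frac{37992}{-40534} = \left(-37992\right) \left(- \frac{1}{40534}\right) = \frac{18996}{20267}$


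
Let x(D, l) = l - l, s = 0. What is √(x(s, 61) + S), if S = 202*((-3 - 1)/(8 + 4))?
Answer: I*√606/3 ≈ 8.2057*I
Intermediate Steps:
x(D, l) = 0
S = -202/3 (S = 202*(-4/12) = 202*(-4*1/12) = 202*(-⅓) = -202/3 ≈ -67.333)
√(x(s, 61) + S) = √(0 - 202/3) = √(-202/3) = I*√606/3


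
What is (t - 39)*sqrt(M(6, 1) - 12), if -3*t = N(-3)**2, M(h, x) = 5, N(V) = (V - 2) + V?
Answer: -181*I*sqrt(7)/3 ≈ -159.63*I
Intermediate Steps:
N(V) = -2 + 2*V (N(V) = (-2 + V) + V = -2 + 2*V)
t = -64/3 (t = -(-2 + 2*(-3))**2/3 = -(-2 - 6)**2/3 = -1/3*(-8)**2 = -1/3*64 = -64/3 ≈ -21.333)
(t - 39)*sqrt(M(6, 1) - 12) = (-64/3 - 39)*sqrt(5 - 12) = -181*I*sqrt(7)/3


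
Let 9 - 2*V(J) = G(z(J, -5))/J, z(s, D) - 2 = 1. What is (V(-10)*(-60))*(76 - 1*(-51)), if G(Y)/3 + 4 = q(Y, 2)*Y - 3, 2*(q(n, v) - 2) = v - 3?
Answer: -62865/2 ≈ -31433.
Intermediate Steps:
q(n, v) = ½ + v/2 (q(n, v) = 2 + (v - 3)/2 = 2 + (-3 + v)/2 = 2 + (-3/2 + v/2) = ½ + v/2)
z(s, D) = 3 (z(s, D) = 2 + 1 = 3)
G(Y) = -21 + 9*Y/2 (G(Y) = -12 + 3*((½ + (½)*2)*Y - 3) = -12 + 3*((½ + 1)*Y - 3) = -12 + 3*(3*Y/2 - 3) = -12 + 3*(-3 + 3*Y/2) = -12 + (-9 + 9*Y/2) = -21 + 9*Y/2)
V(J) = 9/2 + 15/(4*J) (V(J) = 9/2 - (-21 + (9/2)*3)/(2*J) = 9/2 - (-21 + 27/2)/(2*J) = 9/2 - (-15)/(4*J) = 9/2 + 15/(4*J))
(V(-10)*(-60))*(76 - 1*(-51)) = (((¾)*(5 + 6*(-10))/(-10))*(-60))*(76 - 1*(-51)) = (((¾)*(-⅒)*(5 - 60))*(-60))*(76 + 51) = (((¾)*(-⅒)*(-55))*(-60))*127 = ((33/8)*(-60))*127 = -495/2*127 = -62865/2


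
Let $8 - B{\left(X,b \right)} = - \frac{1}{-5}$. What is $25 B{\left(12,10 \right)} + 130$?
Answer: $325$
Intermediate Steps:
$B{\left(X,b \right)} = \frac{39}{5}$ ($B{\left(X,b \right)} = 8 - - \frac{1}{-5} = 8 - \left(-1\right) \left(- \frac{1}{5}\right) = 8 - \frac{1}{5} = \frac{39}{5}$)
$25 B{\left(12,10 \right)} + 130 = 25 \cdot \frac{39}{5} + 130 = 195 + 130 = 325$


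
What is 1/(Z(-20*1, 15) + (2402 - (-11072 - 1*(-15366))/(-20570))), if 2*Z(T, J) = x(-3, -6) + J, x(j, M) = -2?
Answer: 20570/49547139 ≈ 0.00041516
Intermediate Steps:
Z(T, J) = -1 + J/2 (Z(T, J) = (-2 + J)/2 = -1 + J/2)
1/(Z(-20*1, 15) + (2402 - (-11072 - 1*(-15366))/(-20570))) = 1/((-1 + (1/2)*15) + (2402 - (-11072 - 1*(-15366))/(-20570))) = 1/((-1 + 15/2) + (2402 - (-11072 + 15366)*(-1)/20570)) = 1/(13/2 + (2402 - 4294*(-1)/20570)) = 1/(13/2 + (2402 - 1*(-2147/10285))) = 1/(13/2 + (2402 + 2147/10285)) = 1/(13/2 + 24706717/10285) = 1/(49547139/20570) = 20570/49547139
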